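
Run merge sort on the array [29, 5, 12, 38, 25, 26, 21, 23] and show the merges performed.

Divide and conquer:
  Merge [29] + [5] -> [5, 29]
  Merge [12] + [38] -> [12, 38]
  Merge [5, 29] + [12, 38] -> [5, 12, 29, 38]
  Merge [25] + [26] -> [25, 26]
  Merge [21] + [23] -> [21, 23]
  Merge [25, 26] + [21, 23] -> [21, 23, 25, 26]
  Merge [5, 12, 29, 38] + [21, 23, 25, 26] -> [5, 12, 21, 23, 25, 26, 29, 38]


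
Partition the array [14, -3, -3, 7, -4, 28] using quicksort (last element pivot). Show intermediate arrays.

Partition 1: pivot=28 at index 5 -> [14, -3, -3, 7, -4, 28]
Partition 2: pivot=-4 at index 0 -> [-4, -3, -3, 7, 14, 28]
Partition 3: pivot=14 at index 4 -> [-4, -3, -3, 7, 14, 28]
Partition 4: pivot=7 at index 3 -> [-4, -3, -3, 7, 14, 28]
Partition 5: pivot=-3 at index 2 -> [-4, -3, -3, 7, 14, 28]


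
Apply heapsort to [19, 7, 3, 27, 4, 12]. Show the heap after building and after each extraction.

Build heap: [27, 19, 12, 7, 4, 3]
Extract 27: [19, 7, 12, 3, 4, 27]
Extract 19: [12, 7, 4, 3, 19, 27]
Extract 12: [7, 3, 4, 12, 19, 27]
Extract 7: [4, 3, 7, 12, 19, 27]
Extract 4: [3, 4, 7, 12, 19, 27]


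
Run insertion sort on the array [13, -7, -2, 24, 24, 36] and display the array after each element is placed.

First element 13 is already 'sorted'
Insert -7: shifted 1 elements -> [-7, 13, -2, 24, 24, 36]
Insert -2: shifted 1 elements -> [-7, -2, 13, 24, 24, 36]
Insert 24: shifted 0 elements -> [-7, -2, 13, 24, 24, 36]
Insert 24: shifted 0 elements -> [-7, -2, 13, 24, 24, 36]
Insert 36: shifted 0 elements -> [-7, -2, 13, 24, 24, 36]


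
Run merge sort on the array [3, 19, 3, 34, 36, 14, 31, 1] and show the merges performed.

Divide and conquer:
  Merge [3] + [19] -> [3, 19]
  Merge [3] + [34] -> [3, 34]
  Merge [3, 19] + [3, 34] -> [3, 3, 19, 34]
  Merge [36] + [14] -> [14, 36]
  Merge [31] + [1] -> [1, 31]
  Merge [14, 36] + [1, 31] -> [1, 14, 31, 36]
  Merge [3, 3, 19, 34] + [1, 14, 31, 36] -> [1, 3, 3, 14, 19, 31, 34, 36]


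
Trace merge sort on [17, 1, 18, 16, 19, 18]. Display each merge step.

Divide and conquer:
  Merge [1] + [18] -> [1, 18]
  Merge [17] + [1, 18] -> [1, 17, 18]
  Merge [19] + [18] -> [18, 19]
  Merge [16] + [18, 19] -> [16, 18, 19]
  Merge [1, 17, 18] + [16, 18, 19] -> [1, 16, 17, 18, 18, 19]


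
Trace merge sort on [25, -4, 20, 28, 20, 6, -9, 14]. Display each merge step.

Divide and conquer:
  Merge [25] + [-4] -> [-4, 25]
  Merge [20] + [28] -> [20, 28]
  Merge [-4, 25] + [20, 28] -> [-4, 20, 25, 28]
  Merge [20] + [6] -> [6, 20]
  Merge [-9] + [14] -> [-9, 14]
  Merge [6, 20] + [-9, 14] -> [-9, 6, 14, 20]
  Merge [-4, 20, 25, 28] + [-9, 6, 14, 20] -> [-9, -4, 6, 14, 20, 20, 25, 28]


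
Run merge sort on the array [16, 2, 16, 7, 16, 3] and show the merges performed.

Divide and conquer:
  Merge [2] + [16] -> [2, 16]
  Merge [16] + [2, 16] -> [2, 16, 16]
  Merge [16] + [3] -> [3, 16]
  Merge [7] + [3, 16] -> [3, 7, 16]
  Merge [2, 16, 16] + [3, 7, 16] -> [2, 3, 7, 16, 16, 16]


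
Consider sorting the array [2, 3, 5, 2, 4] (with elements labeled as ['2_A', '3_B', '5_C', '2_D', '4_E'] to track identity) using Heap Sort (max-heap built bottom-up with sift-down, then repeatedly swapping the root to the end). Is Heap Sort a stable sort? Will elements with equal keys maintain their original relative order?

Trace Heap Sort on the labeled array (the key is the number; the letter only tracks identity):
  Build max-heap: [5_C, 4_E, 2_A, 2_D, 3_B]
  Swap root 5_C to index 4, re-heapify first 4 -> [4_E, 3_B, 2_A, 2_D, 5_C]
  Swap root 4_E to index 3, re-heapify first 3 -> [3_B, 2_D, 2_A, 4_E, 5_C]
  Swap root 3_B to index 2, re-heapify first 2 -> [2_A, 2_D, 3_B, 4_E, 5_C]
  Swap root 2_A to index 1, re-heapify first 1 -> [2_D, 2_A, 3_B, 4_E, 5_C]
Final order: [2_D, 2_A, 3_B, 4_E, 5_C]
Equal keys:
  value 2: originally 2_A, 2_D; after sorting 2_D, 2_A -> order changed
Equal keys were reordered, so Heap Sort is not stable: heap construction and root-to-end swaps move elements without regard to the original order of equal keys. (One such input is enough; an unstable sort may happen to preserve order on other inputs, but it gives no guarantee.)
Answer: Not stable


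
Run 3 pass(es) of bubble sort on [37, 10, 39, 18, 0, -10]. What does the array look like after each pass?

After pass 1: [10, 37, 18, 0, -10, 39] (4 swaps)
After pass 2: [10, 18, 0, -10, 37, 39] (3 swaps)
After pass 3: [10, 0, -10, 18, 37, 39] (2 swaps)
Total swaps: 9


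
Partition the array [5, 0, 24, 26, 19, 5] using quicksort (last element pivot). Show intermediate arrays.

Partition 1: pivot=5 at index 2 -> [5, 0, 5, 26, 19, 24]
Partition 2: pivot=0 at index 0 -> [0, 5, 5, 26, 19, 24]
Partition 3: pivot=24 at index 4 -> [0, 5, 5, 19, 24, 26]


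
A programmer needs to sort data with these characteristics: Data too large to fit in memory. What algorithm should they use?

Best choice: External merge sort
Reason: Minimizes disk I/O by sequential reads/writes


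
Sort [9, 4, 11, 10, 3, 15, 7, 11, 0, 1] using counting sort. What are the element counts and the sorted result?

Count array: [1, 1, 0, 1, 1, 0, 0, 1, 0, 1, 1, 2, 0, 0, 0, 1]
(count[i] = number of elements equal to i)
Cumulative count: [1, 2, 2, 3, 4, 4, 4, 5, 5, 6, 7, 9, 9, 9, 9, 10]
Sorted: [0, 1, 3, 4, 7, 9, 10, 11, 11, 15]


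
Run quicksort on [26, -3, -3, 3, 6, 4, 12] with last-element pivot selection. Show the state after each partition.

Partition 1: pivot=12 at index 5 -> [-3, -3, 3, 6, 4, 12, 26]
Partition 2: pivot=4 at index 3 -> [-3, -3, 3, 4, 6, 12, 26]
Partition 3: pivot=3 at index 2 -> [-3, -3, 3, 4, 6, 12, 26]
Partition 4: pivot=-3 at index 1 -> [-3, -3, 3, 4, 6, 12, 26]


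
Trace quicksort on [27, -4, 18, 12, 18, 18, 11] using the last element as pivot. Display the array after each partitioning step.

Partition 1: pivot=11 at index 1 -> [-4, 11, 18, 12, 18, 18, 27]
Partition 2: pivot=27 at index 6 -> [-4, 11, 18, 12, 18, 18, 27]
Partition 3: pivot=18 at index 5 -> [-4, 11, 18, 12, 18, 18, 27]
Partition 4: pivot=18 at index 4 -> [-4, 11, 18, 12, 18, 18, 27]
Partition 5: pivot=12 at index 2 -> [-4, 11, 12, 18, 18, 18, 27]


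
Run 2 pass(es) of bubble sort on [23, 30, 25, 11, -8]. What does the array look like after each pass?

After pass 1: [23, 25, 11, -8, 30] (3 swaps)
After pass 2: [23, 11, -8, 25, 30] (2 swaps)
Total swaps: 5


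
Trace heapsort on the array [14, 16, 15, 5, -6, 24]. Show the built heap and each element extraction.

Build heap: [24, 16, 15, 5, -6, 14]
Extract 24: [16, 14, 15, 5, -6, 24]
Extract 16: [15, 14, -6, 5, 16, 24]
Extract 15: [14, 5, -6, 15, 16, 24]
Extract 14: [5, -6, 14, 15, 16, 24]
Extract 5: [-6, 5, 14, 15, 16, 24]


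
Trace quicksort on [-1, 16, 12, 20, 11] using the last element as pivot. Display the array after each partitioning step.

Partition 1: pivot=11 at index 1 -> [-1, 11, 12, 20, 16]
Partition 2: pivot=16 at index 3 -> [-1, 11, 12, 16, 20]


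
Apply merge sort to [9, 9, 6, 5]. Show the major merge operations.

Divide and conquer:
  Merge [9] + [9] -> [9, 9]
  Merge [6] + [5] -> [5, 6]
  Merge [9, 9] + [5, 6] -> [5, 6, 9, 9]


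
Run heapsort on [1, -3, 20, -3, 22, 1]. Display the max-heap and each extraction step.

Build heap: [22, 1, 20, -3, -3, 1]
Extract 22: [20, 1, 1, -3, -3, 22]
Extract 20: [1, -3, 1, -3, 20, 22]
Extract 1: [1, -3, -3, 1, 20, 22]
Extract 1: [-3, -3, 1, 1, 20, 22]
Extract -3: [-3, -3, 1, 1, 20, 22]


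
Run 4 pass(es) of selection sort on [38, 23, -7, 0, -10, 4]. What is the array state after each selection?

Pass 1: Select minimum -10 at index 4, swap -> [-10, 23, -7, 0, 38, 4]
Pass 2: Select minimum -7 at index 2, swap -> [-10, -7, 23, 0, 38, 4]
Pass 3: Select minimum 0 at index 3, swap -> [-10, -7, 0, 23, 38, 4]
Pass 4: Select minimum 4 at index 5, swap -> [-10, -7, 0, 4, 38, 23]


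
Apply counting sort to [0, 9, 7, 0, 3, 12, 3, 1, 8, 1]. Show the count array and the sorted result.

Count array: [2, 2, 0, 2, 0, 0, 0, 1, 1, 1, 0, 0, 1]
(count[i] = number of elements equal to i)
Cumulative count: [2, 4, 4, 6, 6, 6, 6, 7, 8, 9, 9, 9, 10]
Sorted: [0, 0, 1, 1, 3, 3, 7, 8, 9, 12]


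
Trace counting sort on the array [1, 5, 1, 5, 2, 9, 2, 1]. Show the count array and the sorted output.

Count array: [0, 3, 2, 0, 0, 2, 0, 0, 0, 1]
(count[i] = number of elements equal to i)
Cumulative count: [0, 3, 5, 5, 5, 7, 7, 7, 7, 8]
Sorted: [1, 1, 1, 2, 2, 5, 5, 9]


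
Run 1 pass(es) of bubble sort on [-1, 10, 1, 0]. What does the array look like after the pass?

After pass 1: [-1, 1, 0, 10] (2 swaps)
Total swaps: 2


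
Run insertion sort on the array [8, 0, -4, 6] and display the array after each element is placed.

First element 8 is already 'sorted'
Insert 0: shifted 1 elements -> [0, 8, -4, 6]
Insert -4: shifted 2 elements -> [-4, 0, 8, 6]
Insert 6: shifted 1 elements -> [-4, 0, 6, 8]


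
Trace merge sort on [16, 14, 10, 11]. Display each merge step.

Divide and conquer:
  Merge [16] + [14] -> [14, 16]
  Merge [10] + [11] -> [10, 11]
  Merge [14, 16] + [10, 11] -> [10, 11, 14, 16]


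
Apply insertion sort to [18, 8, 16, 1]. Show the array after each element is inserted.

First element 18 is already 'sorted'
Insert 8: shifted 1 elements -> [8, 18, 16, 1]
Insert 16: shifted 1 elements -> [8, 16, 18, 1]
Insert 1: shifted 3 elements -> [1, 8, 16, 18]


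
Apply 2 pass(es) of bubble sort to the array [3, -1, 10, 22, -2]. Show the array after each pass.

After pass 1: [-1, 3, 10, -2, 22] (2 swaps)
After pass 2: [-1, 3, -2, 10, 22] (1 swaps)
Total swaps: 3


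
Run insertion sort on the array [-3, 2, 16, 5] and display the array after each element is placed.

First element -3 is already 'sorted'
Insert 2: shifted 0 elements -> [-3, 2, 16, 5]
Insert 16: shifted 0 elements -> [-3, 2, 16, 5]
Insert 5: shifted 1 elements -> [-3, 2, 5, 16]


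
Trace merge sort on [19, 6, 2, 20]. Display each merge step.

Divide and conquer:
  Merge [19] + [6] -> [6, 19]
  Merge [2] + [20] -> [2, 20]
  Merge [6, 19] + [2, 20] -> [2, 6, 19, 20]


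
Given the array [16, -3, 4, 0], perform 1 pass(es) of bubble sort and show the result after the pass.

After pass 1: [-3, 4, 0, 16] (3 swaps)
Total swaps: 3


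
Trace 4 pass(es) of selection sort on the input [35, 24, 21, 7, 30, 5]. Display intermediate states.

Pass 1: Select minimum 5 at index 5, swap -> [5, 24, 21, 7, 30, 35]
Pass 2: Select minimum 7 at index 3, swap -> [5, 7, 21, 24, 30, 35]
Pass 3: Select minimum 21 at index 2, swap -> [5, 7, 21, 24, 30, 35]
Pass 4: Select minimum 24 at index 3, swap -> [5, 7, 21, 24, 30, 35]


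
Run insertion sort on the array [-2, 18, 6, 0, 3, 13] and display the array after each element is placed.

First element -2 is already 'sorted'
Insert 18: shifted 0 elements -> [-2, 18, 6, 0, 3, 13]
Insert 6: shifted 1 elements -> [-2, 6, 18, 0, 3, 13]
Insert 0: shifted 2 elements -> [-2, 0, 6, 18, 3, 13]
Insert 3: shifted 2 elements -> [-2, 0, 3, 6, 18, 13]
Insert 13: shifted 1 elements -> [-2, 0, 3, 6, 13, 18]


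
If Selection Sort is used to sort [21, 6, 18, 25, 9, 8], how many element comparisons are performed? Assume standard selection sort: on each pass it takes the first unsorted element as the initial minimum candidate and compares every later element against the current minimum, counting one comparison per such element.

Pass 1: scan indices 1..5 for the minimum = 5 comparison(s); min is 6, place at index 0 -> [6, 21, 18, 25, 9, 8]
Pass 2: scan indices 2..5 for the minimum = 4 comparison(s); min is 8, place at index 1 -> [6, 8, 18, 25, 9, 21]
Pass 3: scan indices 3..5 for the minimum = 3 comparison(s); min is 9, place at index 2 -> [6, 8, 9, 25, 18, 21]
Pass 4: scan indices 4..5 for the minimum = 2 comparison(s); min is 18, place at index 3 -> [6, 8, 9, 18, 25, 21]
Pass 5: scan indices 5..5 for the minimum = 1 comparison(s); min is 21, place at index 4 -> [6, 8, 9, 18, 21, 25]
Selection sort always scans the whole unsorted suffix, so the count is (n-1) + (n-2) + ... + 1 = n(n-1)/2 = 6*5/2 = 15 regardless of the input order.
Total comparisons: 5 + 4 + 3 + 2 + 1 = 15


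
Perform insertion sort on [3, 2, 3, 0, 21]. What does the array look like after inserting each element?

First element 3 is already 'sorted'
Insert 2: shifted 1 elements -> [2, 3, 3, 0, 21]
Insert 3: shifted 0 elements -> [2, 3, 3, 0, 21]
Insert 0: shifted 3 elements -> [0, 2, 3, 3, 21]
Insert 21: shifted 0 elements -> [0, 2, 3, 3, 21]


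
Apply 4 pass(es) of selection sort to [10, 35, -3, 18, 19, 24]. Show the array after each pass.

Pass 1: Select minimum -3 at index 2, swap -> [-3, 35, 10, 18, 19, 24]
Pass 2: Select minimum 10 at index 2, swap -> [-3, 10, 35, 18, 19, 24]
Pass 3: Select minimum 18 at index 3, swap -> [-3, 10, 18, 35, 19, 24]
Pass 4: Select minimum 19 at index 4, swap -> [-3, 10, 18, 19, 35, 24]


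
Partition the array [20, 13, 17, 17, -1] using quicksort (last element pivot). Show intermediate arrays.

Partition 1: pivot=-1 at index 0 -> [-1, 13, 17, 17, 20]
Partition 2: pivot=20 at index 4 -> [-1, 13, 17, 17, 20]
Partition 3: pivot=17 at index 3 -> [-1, 13, 17, 17, 20]
Partition 4: pivot=17 at index 2 -> [-1, 13, 17, 17, 20]


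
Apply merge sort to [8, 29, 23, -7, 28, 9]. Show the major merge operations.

Divide and conquer:
  Merge [29] + [23] -> [23, 29]
  Merge [8] + [23, 29] -> [8, 23, 29]
  Merge [28] + [9] -> [9, 28]
  Merge [-7] + [9, 28] -> [-7, 9, 28]
  Merge [8, 23, 29] + [-7, 9, 28] -> [-7, 8, 9, 23, 28, 29]


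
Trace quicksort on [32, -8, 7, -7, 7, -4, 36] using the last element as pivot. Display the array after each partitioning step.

Partition 1: pivot=36 at index 6 -> [32, -8, 7, -7, 7, -4, 36]
Partition 2: pivot=-4 at index 2 -> [-8, -7, -4, 32, 7, 7, 36]
Partition 3: pivot=-7 at index 1 -> [-8, -7, -4, 32, 7, 7, 36]
Partition 4: pivot=7 at index 4 -> [-8, -7, -4, 7, 7, 32, 36]


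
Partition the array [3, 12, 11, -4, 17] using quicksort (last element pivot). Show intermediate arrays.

Partition 1: pivot=17 at index 4 -> [3, 12, 11, -4, 17]
Partition 2: pivot=-4 at index 0 -> [-4, 12, 11, 3, 17]
Partition 3: pivot=3 at index 1 -> [-4, 3, 11, 12, 17]
Partition 4: pivot=12 at index 3 -> [-4, 3, 11, 12, 17]


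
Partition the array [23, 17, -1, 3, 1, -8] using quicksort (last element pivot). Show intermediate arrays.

Partition 1: pivot=-8 at index 0 -> [-8, 17, -1, 3, 1, 23]
Partition 2: pivot=23 at index 5 -> [-8, 17, -1, 3, 1, 23]
Partition 3: pivot=1 at index 2 -> [-8, -1, 1, 3, 17, 23]
Partition 4: pivot=17 at index 4 -> [-8, -1, 1, 3, 17, 23]


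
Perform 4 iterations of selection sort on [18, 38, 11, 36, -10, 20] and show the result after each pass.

Pass 1: Select minimum -10 at index 4, swap -> [-10, 38, 11, 36, 18, 20]
Pass 2: Select minimum 11 at index 2, swap -> [-10, 11, 38, 36, 18, 20]
Pass 3: Select minimum 18 at index 4, swap -> [-10, 11, 18, 36, 38, 20]
Pass 4: Select minimum 20 at index 5, swap -> [-10, 11, 18, 20, 38, 36]


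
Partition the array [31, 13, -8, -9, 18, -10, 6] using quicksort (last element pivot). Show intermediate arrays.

Partition 1: pivot=6 at index 3 -> [-8, -9, -10, 6, 18, 31, 13]
Partition 2: pivot=-10 at index 0 -> [-10, -9, -8, 6, 18, 31, 13]
Partition 3: pivot=-8 at index 2 -> [-10, -9, -8, 6, 18, 31, 13]
Partition 4: pivot=13 at index 4 -> [-10, -9, -8, 6, 13, 31, 18]
Partition 5: pivot=18 at index 5 -> [-10, -9, -8, 6, 13, 18, 31]


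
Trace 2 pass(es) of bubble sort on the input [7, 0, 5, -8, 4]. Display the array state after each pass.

After pass 1: [0, 5, -8, 4, 7] (4 swaps)
After pass 2: [0, -8, 4, 5, 7] (2 swaps)
Total swaps: 6


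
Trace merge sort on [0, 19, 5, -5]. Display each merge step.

Divide and conquer:
  Merge [0] + [19] -> [0, 19]
  Merge [5] + [-5] -> [-5, 5]
  Merge [0, 19] + [-5, 5] -> [-5, 0, 5, 19]


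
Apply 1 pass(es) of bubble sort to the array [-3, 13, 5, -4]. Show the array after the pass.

After pass 1: [-3, 5, -4, 13] (2 swaps)
Total swaps: 2


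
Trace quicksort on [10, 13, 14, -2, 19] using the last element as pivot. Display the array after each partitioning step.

Partition 1: pivot=19 at index 4 -> [10, 13, 14, -2, 19]
Partition 2: pivot=-2 at index 0 -> [-2, 13, 14, 10, 19]
Partition 3: pivot=10 at index 1 -> [-2, 10, 14, 13, 19]
Partition 4: pivot=13 at index 2 -> [-2, 10, 13, 14, 19]


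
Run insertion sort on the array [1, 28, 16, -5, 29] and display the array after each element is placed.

First element 1 is already 'sorted'
Insert 28: shifted 0 elements -> [1, 28, 16, -5, 29]
Insert 16: shifted 1 elements -> [1, 16, 28, -5, 29]
Insert -5: shifted 3 elements -> [-5, 1, 16, 28, 29]
Insert 29: shifted 0 elements -> [-5, 1, 16, 28, 29]


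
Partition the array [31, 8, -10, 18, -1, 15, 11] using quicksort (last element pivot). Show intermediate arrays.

Partition 1: pivot=11 at index 3 -> [8, -10, -1, 11, 31, 15, 18]
Partition 2: pivot=-1 at index 1 -> [-10, -1, 8, 11, 31, 15, 18]
Partition 3: pivot=18 at index 5 -> [-10, -1, 8, 11, 15, 18, 31]


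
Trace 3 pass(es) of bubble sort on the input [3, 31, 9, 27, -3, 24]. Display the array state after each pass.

After pass 1: [3, 9, 27, -3, 24, 31] (4 swaps)
After pass 2: [3, 9, -3, 24, 27, 31] (2 swaps)
After pass 3: [3, -3, 9, 24, 27, 31] (1 swaps)
Total swaps: 7


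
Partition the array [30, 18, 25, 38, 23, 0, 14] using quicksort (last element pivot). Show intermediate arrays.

Partition 1: pivot=14 at index 1 -> [0, 14, 25, 38, 23, 30, 18]
Partition 2: pivot=18 at index 2 -> [0, 14, 18, 38, 23, 30, 25]
Partition 3: pivot=25 at index 4 -> [0, 14, 18, 23, 25, 30, 38]
Partition 4: pivot=38 at index 6 -> [0, 14, 18, 23, 25, 30, 38]


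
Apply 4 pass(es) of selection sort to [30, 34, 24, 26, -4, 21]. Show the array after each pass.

Pass 1: Select minimum -4 at index 4, swap -> [-4, 34, 24, 26, 30, 21]
Pass 2: Select minimum 21 at index 5, swap -> [-4, 21, 24, 26, 30, 34]
Pass 3: Select minimum 24 at index 2, swap -> [-4, 21, 24, 26, 30, 34]
Pass 4: Select minimum 26 at index 3, swap -> [-4, 21, 24, 26, 30, 34]


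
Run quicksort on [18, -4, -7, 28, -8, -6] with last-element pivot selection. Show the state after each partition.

Partition 1: pivot=-6 at index 2 -> [-7, -8, -6, 28, -4, 18]
Partition 2: pivot=-8 at index 0 -> [-8, -7, -6, 28, -4, 18]
Partition 3: pivot=18 at index 4 -> [-8, -7, -6, -4, 18, 28]


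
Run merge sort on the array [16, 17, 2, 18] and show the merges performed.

Divide and conquer:
  Merge [16] + [17] -> [16, 17]
  Merge [2] + [18] -> [2, 18]
  Merge [16, 17] + [2, 18] -> [2, 16, 17, 18]


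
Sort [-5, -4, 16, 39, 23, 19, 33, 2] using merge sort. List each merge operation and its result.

Divide and conquer:
  Merge [-5] + [-4] -> [-5, -4]
  Merge [16] + [39] -> [16, 39]
  Merge [-5, -4] + [16, 39] -> [-5, -4, 16, 39]
  Merge [23] + [19] -> [19, 23]
  Merge [33] + [2] -> [2, 33]
  Merge [19, 23] + [2, 33] -> [2, 19, 23, 33]
  Merge [-5, -4, 16, 39] + [2, 19, 23, 33] -> [-5, -4, 2, 16, 19, 23, 33, 39]


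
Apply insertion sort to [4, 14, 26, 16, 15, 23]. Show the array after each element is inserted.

First element 4 is already 'sorted'
Insert 14: shifted 0 elements -> [4, 14, 26, 16, 15, 23]
Insert 26: shifted 0 elements -> [4, 14, 26, 16, 15, 23]
Insert 16: shifted 1 elements -> [4, 14, 16, 26, 15, 23]
Insert 15: shifted 2 elements -> [4, 14, 15, 16, 26, 23]
Insert 23: shifted 1 elements -> [4, 14, 15, 16, 23, 26]


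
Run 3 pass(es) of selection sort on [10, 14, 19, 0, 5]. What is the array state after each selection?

Pass 1: Select minimum 0 at index 3, swap -> [0, 14, 19, 10, 5]
Pass 2: Select minimum 5 at index 4, swap -> [0, 5, 19, 10, 14]
Pass 3: Select minimum 10 at index 3, swap -> [0, 5, 10, 19, 14]


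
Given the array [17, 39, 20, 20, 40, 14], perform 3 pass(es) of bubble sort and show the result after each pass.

After pass 1: [17, 20, 20, 39, 14, 40] (3 swaps)
After pass 2: [17, 20, 20, 14, 39, 40] (1 swaps)
After pass 3: [17, 20, 14, 20, 39, 40] (1 swaps)
Total swaps: 5


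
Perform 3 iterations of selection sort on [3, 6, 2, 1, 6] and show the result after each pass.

Pass 1: Select minimum 1 at index 3, swap -> [1, 6, 2, 3, 6]
Pass 2: Select minimum 2 at index 2, swap -> [1, 2, 6, 3, 6]
Pass 3: Select minimum 3 at index 3, swap -> [1, 2, 3, 6, 6]


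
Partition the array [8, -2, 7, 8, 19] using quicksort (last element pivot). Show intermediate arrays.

Partition 1: pivot=19 at index 4 -> [8, -2, 7, 8, 19]
Partition 2: pivot=8 at index 3 -> [8, -2, 7, 8, 19]
Partition 3: pivot=7 at index 1 -> [-2, 7, 8, 8, 19]


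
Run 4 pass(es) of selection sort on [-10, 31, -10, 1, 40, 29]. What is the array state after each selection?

Pass 1: Select minimum -10 at index 0, swap -> [-10, 31, -10, 1, 40, 29]
Pass 2: Select minimum -10 at index 2, swap -> [-10, -10, 31, 1, 40, 29]
Pass 3: Select minimum 1 at index 3, swap -> [-10, -10, 1, 31, 40, 29]
Pass 4: Select minimum 29 at index 5, swap -> [-10, -10, 1, 29, 40, 31]


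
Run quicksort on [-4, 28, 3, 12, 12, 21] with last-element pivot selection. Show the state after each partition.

Partition 1: pivot=21 at index 4 -> [-4, 3, 12, 12, 21, 28]
Partition 2: pivot=12 at index 3 -> [-4, 3, 12, 12, 21, 28]
Partition 3: pivot=12 at index 2 -> [-4, 3, 12, 12, 21, 28]
Partition 4: pivot=3 at index 1 -> [-4, 3, 12, 12, 21, 28]


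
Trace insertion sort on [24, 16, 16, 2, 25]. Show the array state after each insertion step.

First element 24 is already 'sorted'
Insert 16: shifted 1 elements -> [16, 24, 16, 2, 25]
Insert 16: shifted 1 elements -> [16, 16, 24, 2, 25]
Insert 2: shifted 3 elements -> [2, 16, 16, 24, 25]
Insert 25: shifted 0 elements -> [2, 16, 16, 24, 25]


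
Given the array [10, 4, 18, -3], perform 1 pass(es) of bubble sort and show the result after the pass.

After pass 1: [4, 10, -3, 18] (2 swaps)
Total swaps: 2


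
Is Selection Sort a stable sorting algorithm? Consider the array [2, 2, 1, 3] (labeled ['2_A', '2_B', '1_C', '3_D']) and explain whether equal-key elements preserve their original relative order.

Trace Selection Sort on the labeled array (the key is the number; the letter only tracks identity):
  Pass 1: minimum of unsorted part is 1_C at index 2; swap it with 2_A at index 0 -> [1_C, 2_B, 2_A, 3_D]
  Pass 2: minimum 2_B is already at index 1; no swap -> [1_C, 2_B, 2_A, 3_D]
  Pass 3: minimum 2_A is already at index 2; no swap -> [1_C, 2_B, 2_A, 3_D]
Final order: [1_C, 2_B, 2_A, 3_D]
Equal keys:
  value 2: originally 2_A, 2_B; after sorting 2_B, 2_A -> order changed
Equal keys were reordered, so Selection Sort is not stable: the long-range swap that moves the minimum into place can carry an element past an equal key. (One such input is enough; an unstable sort may happen to preserve order on other inputs, but it gives no guarantee.)
Answer: Not stable


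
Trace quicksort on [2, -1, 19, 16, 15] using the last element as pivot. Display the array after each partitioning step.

Partition 1: pivot=15 at index 2 -> [2, -1, 15, 16, 19]
Partition 2: pivot=-1 at index 0 -> [-1, 2, 15, 16, 19]
Partition 3: pivot=19 at index 4 -> [-1, 2, 15, 16, 19]


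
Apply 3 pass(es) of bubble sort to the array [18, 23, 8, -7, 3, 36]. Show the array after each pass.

After pass 1: [18, 8, -7, 3, 23, 36] (3 swaps)
After pass 2: [8, -7, 3, 18, 23, 36] (3 swaps)
After pass 3: [-7, 3, 8, 18, 23, 36] (2 swaps)
Total swaps: 8


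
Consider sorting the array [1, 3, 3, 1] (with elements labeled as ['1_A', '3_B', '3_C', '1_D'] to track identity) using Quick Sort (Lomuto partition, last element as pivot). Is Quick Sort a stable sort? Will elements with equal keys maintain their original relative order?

Trace Quick Sort on the labeled array (the key is the number; the letter only tracks identity):
  Partition indices 0..3 around pivot 1_D -> [1_A, 1_D, 3_C, 3_B]
  Partition indices 2..3 around pivot 3_B -> [1_A, 1_D, 3_C, 3_B]
Final order: [1_A, 1_D, 3_C, 3_B]
Equal keys:
  value 1: originally 1_A, 1_D; after sorting 1_A, 1_D -> order preserved
  value 3: originally 3_B, 3_C; after sorting 3_C, 3_B -> order changed
Equal keys were reordered, so Quick Sort is not stable: partition swaps elements across long distances and can reorder equal keys. (One such input is enough; an unstable sort may happen to preserve order on other inputs, but it gives no guarantee.)
Answer: Not stable


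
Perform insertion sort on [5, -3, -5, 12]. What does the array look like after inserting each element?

First element 5 is already 'sorted'
Insert -3: shifted 1 elements -> [-3, 5, -5, 12]
Insert -5: shifted 2 elements -> [-5, -3, 5, 12]
Insert 12: shifted 0 elements -> [-5, -3, 5, 12]


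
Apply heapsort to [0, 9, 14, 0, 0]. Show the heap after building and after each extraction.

Build heap: [14, 9, 0, 0, 0]
Extract 14: [9, 0, 0, 0, 14]
Extract 9: [0, 0, 0, 9, 14]
Extract 0: [0, 0, 0, 9, 14]
Extract 0: [0, 0, 0, 9, 14]


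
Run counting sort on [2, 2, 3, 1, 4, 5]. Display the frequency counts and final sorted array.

Count array: [0, 1, 2, 1, 1, 1]
(count[i] = number of elements equal to i)
Cumulative count: [0, 1, 3, 4, 5, 6]
Sorted: [1, 2, 2, 3, 4, 5]


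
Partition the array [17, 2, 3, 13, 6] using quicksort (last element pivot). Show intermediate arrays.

Partition 1: pivot=6 at index 2 -> [2, 3, 6, 13, 17]
Partition 2: pivot=3 at index 1 -> [2, 3, 6, 13, 17]
Partition 3: pivot=17 at index 4 -> [2, 3, 6, 13, 17]


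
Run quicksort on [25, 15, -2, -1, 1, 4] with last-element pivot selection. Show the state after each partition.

Partition 1: pivot=4 at index 3 -> [-2, -1, 1, 4, 25, 15]
Partition 2: pivot=1 at index 2 -> [-2, -1, 1, 4, 25, 15]
Partition 3: pivot=-1 at index 1 -> [-2, -1, 1, 4, 25, 15]
Partition 4: pivot=15 at index 4 -> [-2, -1, 1, 4, 15, 25]


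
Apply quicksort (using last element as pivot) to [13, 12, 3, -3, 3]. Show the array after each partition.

Partition 1: pivot=3 at index 2 -> [3, -3, 3, 12, 13]
Partition 2: pivot=-3 at index 0 -> [-3, 3, 3, 12, 13]
Partition 3: pivot=13 at index 4 -> [-3, 3, 3, 12, 13]


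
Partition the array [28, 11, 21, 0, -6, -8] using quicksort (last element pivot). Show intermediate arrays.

Partition 1: pivot=-8 at index 0 -> [-8, 11, 21, 0, -6, 28]
Partition 2: pivot=28 at index 5 -> [-8, 11, 21, 0, -6, 28]
Partition 3: pivot=-6 at index 1 -> [-8, -6, 21, 0, 11, 28]
Partition 4: pivot=11 at index 3 -> [-8, -6, 0, 11, 21, 28]


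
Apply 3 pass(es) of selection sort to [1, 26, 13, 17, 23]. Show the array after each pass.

Pass 1: Select minimum 1 at index 0, swap -> [1, 26, 13, 17, 23]
Pass 2: Select minimum 13 at index 2, swap -> [1, 13, 26, 17, 23]
Pass 3: Select minimum 17 at index 3, swap -> [1, 13, 17, 26, 23]


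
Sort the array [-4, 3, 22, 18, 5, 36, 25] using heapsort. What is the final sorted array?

Build heap: [36, 18, 25, 3, 5, 22, -4]
Extract 36: [25, 18, 22, 3, 5, -4, 36]
Extract 25: [22, 18, -4, 3, 5, 25, 36]
Extract 22: [18, 5, -4, 3, 22, 25, 36]
Extract 18: [5, 3, -4, 18, 22, 25, 36]
Extract 5: [3, -4, 5, 18, 22, 25, 36]
Extract 3: [-4, 3, 5, 18, 22, 25, 36]


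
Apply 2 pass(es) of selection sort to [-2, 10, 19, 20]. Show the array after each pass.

Pass 1: Select minimum -2 at index 0, swap -> [-2, 10, 19, 20]
Pass 2: Select minimum 10 at index 1, swap -> [-2, 10, 19, 20]


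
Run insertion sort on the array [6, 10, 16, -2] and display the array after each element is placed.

First element 6 is already 'sorted'
Insert 10: shifted 0 elements -> [6, 10, 16, -2]
Insert 16: shifted 0 elements -> [6, 10, 16, -2]
Insert -2: shifted 3 elements -> [-2, 6, 10, 16]


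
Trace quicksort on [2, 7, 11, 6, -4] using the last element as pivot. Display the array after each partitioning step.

Partition 1: pivot=-4 at index 0 -> [-4, 7, 11, 6, 2]
Partition 2: pivot=2 at index 1 -> [-4, 2, 11, 6, 7]
Partition 3: pivot=7 at index 3 -> [-4, 2, 6, 7, 11]


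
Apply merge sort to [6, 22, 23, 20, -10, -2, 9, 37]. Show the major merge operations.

Divide and conquer:
  Merge [6] + [22] -> [6, 22]
  Merge [23] + [20] -> [20, 23]
  Merge [6, 22] + [20, 23] -> [6, 20, 22, 23]
  Merge [-10] + [-2] -> [-10, -2]
  Merge [9] + [37] -> [9, 37]
  Merge [-10, -2] + [9, 37] -> [-10, -2, 9, 37]
  Merge [6, 20, 22, 23] + [-10, -2, 9, 37] -> [-10, -2, 6, 9, 20, 22, 23, 37]


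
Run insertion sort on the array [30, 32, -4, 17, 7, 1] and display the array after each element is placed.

First element 30 is already 'sorted'
Insert 32: shifted 0 elements -> [30, 32, -4, 17, 7, 1]
Insert -4: shifted 2 elements -> [-4, 30, 32, 17, 7, 1]
Insert 17: shifted 2 elements -> [-4, 17, 30, 32, 7, 1]
Insert 7: shifted 3 elements -> [-4, 7, 17, 30, 32, 1]
Insert 1: shifted 4 elements -> [-4, 1, 7, 17, 30, 32]


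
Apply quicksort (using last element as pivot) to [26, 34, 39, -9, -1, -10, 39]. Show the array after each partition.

Partition 1: pivot=39 at index 6 -> [26, 34, 39, -9, -1, -10, 39]
Partition 2: pivot=-10 at index 0 -> [-10, 34, 39, -9, -1, 26, 39]
Partition 3: pivot=26 at index 3 -> [-10, -9, -1, 26, 39, 34, 39]
Partition 4: pivot=-1 at index 2 -> [-10, -9, -1, 26, 39, 34, 39]
Partition 5: pivot=34 at index 4 -> [-10, -9, -1, 26, 34, 39, 39]


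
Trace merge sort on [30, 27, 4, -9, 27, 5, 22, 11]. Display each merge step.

Divide and conquer:
  Merge [30] + [27] -> [27, 30]
  Merge [4] + [-9] -> [-9, 4]
  Merge [27, 30] + [-9, 4] -> [-9, 4, 27, 30]
  Merge [27] + [5] -> [5, 27]
  Merge [22] + [11] -> [11, 22]
  Merge [5, 27] + [11, 22] -> [5, 11, 22, 27]
  Merge [-9, 4, 27, 30] + [5, 11, 22, 27] -> [-9, 4, 5, 11, 22, 27, 27, 30]


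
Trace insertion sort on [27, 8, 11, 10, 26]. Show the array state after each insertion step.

First element 27 is already 'sorted'
Insert 8: shifted 1 elements -> [8, 27, 11, 10, 26]
Insert 11: shifted 1 elements -> [8, 11, 27, 10, 26]
Insert 10: shifted 2 elements -> [8, 10, 11, 27, 26]
Insert 26: shifted 1 elements -> [8, 10, 11, 26, 27]


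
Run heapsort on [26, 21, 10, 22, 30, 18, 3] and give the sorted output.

Build heap: [30, 26, 18, 22, 21, 10, 3]
Extract 30: [26, 22, 18, 3, 21, 10, 30]
Extract 26: [22, 21, 18, 3, 10, 26, 30]
Extract 22: [21, 10, 18, 3, 22, 26, 30]
Extract 21: [18, 10, 3, 21, 22, 26, 30]
Extract 18: [10, 3, 18, 21, 22, 26, 30]
Extract 10: [3, 10, 18, 21, 22, 26, 30]


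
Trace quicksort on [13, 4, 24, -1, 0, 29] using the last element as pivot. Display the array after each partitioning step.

Partition 1: pivot=29 at index 5 -> [13, 4, 24, -1, 0, 29]
Partition 2: pivot=0 at index 1 -> [-1, 0, 24, 13, 4, 29]
Partition 3: pivot=4 at index 2 -> [-1, 0, 4, 13, 24, 29]
Partition 4: pivot=24 at index 4 -> [-1, 0, 4, 13, 24, 29]


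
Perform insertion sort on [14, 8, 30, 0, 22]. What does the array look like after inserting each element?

First element 14 is already 'sorted'
Insert 8: shifted 1 elements -> [8, 14, 30, 0, 22]
Insert 30: shifted 0 elements -> [8, 14, 30, 0, 22]
Insert 0: shifted 3 elements -> [0, 8, 14, 30, 22]
Insert 22: shifted 1 elements -> [0, 8, 14, 22, 30]


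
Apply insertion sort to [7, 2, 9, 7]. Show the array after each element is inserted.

First element 7 is already 'sorted'
Insert 2: shifted 1 elements -> [2, 7, 9, 7]
Insert 9: shifted 0 elements -> [2, 7, 9, 7]
Insert 7: shifted 1 elements -> [2, 7, 7, 9]


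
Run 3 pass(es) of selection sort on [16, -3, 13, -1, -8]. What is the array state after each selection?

Pass 1: Select minimum -8 at index 4, swap -> [-8, -3, 13, -1, 16]
Pass 2: Select minimum -3 at index 1, swap -> [-8, -3, 13, -1, 16]
Pass 3: Select minimum -1 at index 3, swap -> [-8, -3, -1, 13, 16]


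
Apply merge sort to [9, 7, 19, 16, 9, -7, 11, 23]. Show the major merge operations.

Divide and conquer:
  Merge [9] + [7] -> [7, 9]
  Merge [19] + [16] -> [16, 19]
  Merge [7, 9] + [16, 19] -> [7, 9, 16, 19]
  Merge [9] + [-7] -> [-7, 9]
  Merge [11] + [23] -> [11, 23]
  Merge [-7, 9] + [11, 23] -> [-7, 9, 11, 23]
  Merge [7, 9, 16, 19] + [-7, 9, 11, 23] -> [-7, 7, 9, 9, 11, 16, 19, 23]


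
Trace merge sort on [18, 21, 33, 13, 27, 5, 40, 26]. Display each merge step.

Divide and conquer:
  Merge [18] + [21] -> [18, 21]
  Merge [33] + [13] -> [13, 33]
  Merge [18, 21] + [13, 33] -> [13, 18, 21, 33]
  Merge [27] + [5] -> [5, 27]
  Merge [40] + [26] -> [26, 40]
  Merge [5, 27] + [26, 40] -> [5, 26, 27, 40]
  Merge [13, 18, 21, 33] + [5, 26, 27, 40] -> [5, 13, 18, 21, 26, 27, 33, 40]


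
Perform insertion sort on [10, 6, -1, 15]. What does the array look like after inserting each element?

First element 10 is already 'sorted'
Insert 6: shifted 1 elements -> [6, 10, -1, 15]
Insert -1: shifted 2 elements -> [-1, 6, 10, 15]
Insert 15: shifted 0 elements -> [-1, 6, 10, 15]


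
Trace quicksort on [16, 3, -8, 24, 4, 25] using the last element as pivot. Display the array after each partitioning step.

Partition 1: pivot=25 at index 5 -> [16, 3, -8, 24, 4, 25]
Partition 2: pivot=4 at index 2 -> [3, -8, 4, 24, 16, 25]
Partition 3: pivot=-8 at index 0 -> [-8, 3, 4, 24, 16, 25]
Partition 4: pivot=16 at index 3 -> [-8, 3, 4, 16, 24, 25]


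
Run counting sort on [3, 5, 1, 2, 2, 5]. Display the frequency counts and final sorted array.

Count array: [0, 1, 2, 1, 0, 2]
(count[i] = number of elements equal to i)
Cumulative count: [0, 1, 3, 4, 4, 6]
Sorted: [1, 2, 2, 3, 5, 5]


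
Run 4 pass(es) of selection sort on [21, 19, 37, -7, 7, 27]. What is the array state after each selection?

Pass 1: Select minimum -7 at index 3, swap -> [-7, 19, 37, 21, 7, 27]
Pass 2: Select minimum 7 at index 4, swap -> [-7, 7, 37, 21, 19, 27]
Pass 3: Select minimum 19 at index 4, swap -> [-7, 7, 19, 21, 37, 27]
Pass 4: Select minimum 21 at index 3, swap -> [-7, 7, 19, 21, 37, 27]


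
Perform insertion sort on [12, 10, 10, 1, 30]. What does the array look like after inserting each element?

First element 12 is already 'sorted'
Insert 10: shifted 1 elements -> [10, 12, 10, 1, 30]
Insert 10: shifted 1 elements -> [10, 10, 12, 1, 30]
Insert 1: shifted 3 elements -> [1, 10, 10, 12, 30]
Insert 30: shifted 0 elements -> [1, 10, 10, 12, 30]


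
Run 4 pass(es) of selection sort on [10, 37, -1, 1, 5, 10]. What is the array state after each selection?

Pass 1: Select minimum -1 at index 2, swap -> [-1, 37, 10, 1, 5, 10]
Pass 2: Select minimum 1 at index 3, swap -> [-1, 1, 10, 37, 5, 10]
Pass 3: Select minimum 5 at index 4, swap -> [-1, 1, 5, 37, 10, 10]
Pass 4: Select minimum 10 at index 4, swap -> [-1, 1, 5, 10, 37, 10]


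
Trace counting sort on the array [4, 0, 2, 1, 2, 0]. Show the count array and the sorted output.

Count array: [2, 1, 2, 0, 1]
(count[i] = number of elements equal to i)
Cumulative count: [2, 3, 5, 5, 6]
Sorted: [0, 0, 1, 2, 2, 4]


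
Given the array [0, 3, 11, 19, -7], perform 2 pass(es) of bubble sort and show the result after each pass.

After pass 1: [0, 3, 11, -7, 19] (1 swaps)
After pass 2: [0, 3, -7, 11, 19] (1 swaps)
Total swaps: 2


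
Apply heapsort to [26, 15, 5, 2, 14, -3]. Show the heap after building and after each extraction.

Build heap: [26, 15, 5, 2, 14, -3]
Extract 26: [15, 14, 5, 2, -3, 26]
Extract 15: [14, 2, 5, -3, 15, 26]
Extract 14: [5, 2, -3, 14, 15, 26]
Extract 5: [2, -3, 5, 14, 15, 26]
Extract 2: [-3, 2, 5, 14, 15, 26]


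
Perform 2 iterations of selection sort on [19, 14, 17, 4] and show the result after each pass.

Pass 1: Select minimum 4 at index 3, swap -> [4, 14, 17, 19]
Pass 2: Select minimum 14 at index 1, swap -> [4, 14, 17, 19]


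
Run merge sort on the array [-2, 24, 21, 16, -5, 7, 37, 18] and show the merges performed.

Divide and conquer:
  Merge [-2] + [24] -> [-2, 24]
  Merge [21] + [16] -> [16, 21]
  Merge [-2, 24] + [16, 21] -> [-2, 16, 21, 24]
  Merge [-5] + [7] -> [-5, 7]
  Merge [37] + [18] -> [18, 37]
  Merge [-5, 7] + [18, 37] -> [-5, 7, 18, 37]
  Merge [-2, 16, 21, 24] + [-5, 7, 18, 37] -> [-5, -2, 7, 16, 18, 21, 24, 37]


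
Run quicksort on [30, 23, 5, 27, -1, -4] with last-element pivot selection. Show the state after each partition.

Partition 1: pivot=-4 at index 0 -> [-4, 23, 5, 27, -1, 30]
Partition 2: pivot=30 at index 5 -> [-4, 23, 5, 27, -1, 30]
Partition 3: pivot=-1 at index 1 -> [-4, -1, 5, 27, 23, 30]
Partition 4: pivot=23 at index 3 -> [-4, -1, 5, 23, 27, 30]


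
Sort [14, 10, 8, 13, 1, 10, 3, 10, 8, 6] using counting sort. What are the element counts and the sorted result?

Count array: [0, 1, 0, 1, 0, 0, 1, 0, 2, 0, 3, 0, 0, 1, 1]
(count[i] = number of elements equal to i)
Cumulative count: [0, 1, 1, 2, 2, 2, 3, 3, 5, 5, 8, 8, 8, 9, 10]
Sorted: [1, 3, 6, 8, 8, 10, 10, 10, 13, 14]


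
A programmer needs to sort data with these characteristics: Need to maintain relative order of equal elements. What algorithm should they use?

Best choice: Merge sort or Insertion sort
Reason: Both are stable; quicksort and heapsort are not stable


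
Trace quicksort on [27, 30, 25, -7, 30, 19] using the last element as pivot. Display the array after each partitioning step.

Partition 1: pivot=19 at index 1 -> [-7, 19, 25, 27, 30, 30]
Partition 2: pivot=30 at index 5 -> [-7, 19, 25, 27, 30, 30]
Partition 3: pivot=30 at index 4 -> [-7, 19, 25, 27, 30, 30]
Partition 4: pivot=27 at index 3 -> [-7, 19, 25, 27, 30, 30]


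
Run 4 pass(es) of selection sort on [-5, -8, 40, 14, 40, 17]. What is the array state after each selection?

Pass 1: Select minimum -8 at index 1, swap -> [-8, -5, 40, 14, 40, 17]
Pass 2: Select minimum -5 at index 1, swap -> [-8, -5, 40, 14, 40, 17]
Pass 3: Select minimum 14 at index 3, swap -> [-8, -5, 14, 40, 40, 17]
Pass 4: Select minimum 17 at index 5, swap -> [-8, -5, 14, 17, 40, 40]


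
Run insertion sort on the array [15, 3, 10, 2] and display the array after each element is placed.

First element 15 is already 'sorted'
Insert 3: shifted 1 elements -> [3, 15, 10, 2]
Insert 10: shifted 1 elements -> [3, 10, 15, 2]
Insert 2: shifted 3 elements -> [2, 3, 10, 15]


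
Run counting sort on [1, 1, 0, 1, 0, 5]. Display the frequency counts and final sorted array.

Count array: [2, 3, 0, 0, 0, 1]
(count[i] = number of elements equal to i)
Cumulative count: [2, 5, 5, 5, 5, 6]
Sorted: [0, 0, 1, 1, 1, 5]


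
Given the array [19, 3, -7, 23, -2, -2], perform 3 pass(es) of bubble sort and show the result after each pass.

After pass 1: [3, -7, 19, -2, -2, 23] (4 swaps)
After pass 2: [-7, 3, -2, -2, 19, 23] (3 swaps)
After pass 3: [-7, -2, -2, 3, 19, 23] (2 swaps)
Total swaps: 9


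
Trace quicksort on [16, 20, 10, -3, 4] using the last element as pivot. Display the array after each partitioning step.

Partition 1: pivot=4 at index 1 -> [-3, 4, 10, 16, 20]
Partition 2: pivot=20 at index 4 -> [-3, 4, 10, 16, 20]
Partition 3: pivot=16 at index 3 -> [-3, 4, 10, 16, 20]


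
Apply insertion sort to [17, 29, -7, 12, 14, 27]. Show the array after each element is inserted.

First element 17 is already 'sorted'
Insert 29: shifted 0 elements -> [17, 29, -7, 12, 14, 27]
Insert -7: shifted 2 elements -> [-7, 17, 29, 12, 14, 27]
Insert 12: shifted 2 elements -> [-7, 12, 17, 29, 14, 27]
Insert 14: shifted 2 elements -> [-7, 12, 14, 17, 29, 27]
Insert 27: shifted 1 elements -> [-7, 12, 14, 17, 27, 29]


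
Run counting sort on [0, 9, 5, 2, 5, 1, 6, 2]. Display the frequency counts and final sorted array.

Count array: [1, 1, 2, 0, 0, 2, 1, 0, 0, 1]
(count[i] = number of elements equal to i)
Cumulative count: [1, 2, 4, 4, 4, 6, 7, 7, 7, 8]
Sorted: [0, 1, 2, 2, 5, 5, 6, 9]


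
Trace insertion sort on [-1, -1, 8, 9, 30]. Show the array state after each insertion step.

First element -1 is already 'sorted'
Insert -1: shifted 0 elements -> [-1, -1, 8, 9, 30]
Insert 8: shifted 0 elements -> [-1, -1, 8, 9, 30]
Insert 9: shifted 0 elements -> [-1, -1, 8, 9, 30]
Insert 30: shifted 0 elements -> [-1, -1, 8, 9, 30]


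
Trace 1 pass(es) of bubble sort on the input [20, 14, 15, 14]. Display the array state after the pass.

After pass 1: [14, 15, 14, 20] (3 swaps)
Total swaps: 3
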